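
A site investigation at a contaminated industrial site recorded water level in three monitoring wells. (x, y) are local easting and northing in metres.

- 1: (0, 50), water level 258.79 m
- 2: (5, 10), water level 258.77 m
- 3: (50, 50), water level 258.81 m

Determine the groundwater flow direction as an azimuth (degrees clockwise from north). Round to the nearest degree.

216°

Differences from 1: to 2 (Δx, Δy, Δh) = (5, -40, -0.02); to 3 = (50, 0, +0.02).
Determinant of the coordinate differences = 5·0 − 50·(-40) = 2000.
∂h/∂x = [(-0.02)·0 − (+0.02)·(-40)] / 2000 = +0.0004000
∂h/∂y = [5·(+0.02) − 50·(-0.02)] / 2000 = +0.0005500
Flow direction (−∇h) has components (-0.0004000 E, -0.0005500 N).
Azimuth = atan2(E, N) = atan2(-0.0004000, -0.0005500) = 216.0° ≈ 216°.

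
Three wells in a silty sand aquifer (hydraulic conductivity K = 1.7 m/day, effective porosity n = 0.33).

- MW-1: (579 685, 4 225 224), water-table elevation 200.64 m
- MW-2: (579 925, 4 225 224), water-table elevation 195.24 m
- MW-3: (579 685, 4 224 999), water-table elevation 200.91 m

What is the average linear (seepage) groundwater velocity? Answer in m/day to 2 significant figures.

∂h/∂x = (195.24 − 200.64) / (579925 − 579685) = -0.02250
∂h/∂y = (200.91 − 200.64) / (4224999 − 4225224) = -0.001200
|∇h| = √(-0.02250² + -0.001200²) = 0.02253
Seepage velocity v = K·i/n = 1.7 × 0.02253 / 0.33 = 0.1161 m/day.

0.12 m/day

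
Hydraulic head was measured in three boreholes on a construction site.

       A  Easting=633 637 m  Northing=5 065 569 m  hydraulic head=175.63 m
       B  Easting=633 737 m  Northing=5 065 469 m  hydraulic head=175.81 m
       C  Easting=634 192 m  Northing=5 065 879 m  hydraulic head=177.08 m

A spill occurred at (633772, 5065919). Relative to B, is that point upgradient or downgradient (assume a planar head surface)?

upgradient

Three-point gradient (reference A): Δ to B = (100, -100, +0.18), Δ to C = (555, 310, +1.45).
∂h/∂x = +0.002321, ∂h/∂y = +0.0005214 (det = 86500).
Head at (633772, 5065919) = 175.63 + (+0.002321)·(135) + (+0.0005214)·(350) = 176.13 m.
That is higher than the 175.81 m at B, so the point is upgradient.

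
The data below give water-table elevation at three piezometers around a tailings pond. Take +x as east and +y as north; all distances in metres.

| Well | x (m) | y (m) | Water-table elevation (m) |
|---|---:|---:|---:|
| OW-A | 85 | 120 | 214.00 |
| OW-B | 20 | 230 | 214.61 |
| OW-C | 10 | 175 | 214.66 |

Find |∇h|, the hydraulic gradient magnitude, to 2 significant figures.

0.0084

Differences from OW-A: to OW-B (Δx, Δy, Δh) = (-65, 110, +0.61); to OW-C = (-75, 55, +0.66).
Solve a·Δx + b·Δy = Δh: det = (-65)·55 − (-75)·110 = 4675.
∂h/∂x = [(+0.61)·55 − (+0.66)·110] / 4675 = -0.008353
∂h/∂y = [(-65)·(+0.66) − (-75)·(+0.61)] / 4675 = +0.0006096
|∇h| = √(-0.008353² + 0.0006096²) = 0.008375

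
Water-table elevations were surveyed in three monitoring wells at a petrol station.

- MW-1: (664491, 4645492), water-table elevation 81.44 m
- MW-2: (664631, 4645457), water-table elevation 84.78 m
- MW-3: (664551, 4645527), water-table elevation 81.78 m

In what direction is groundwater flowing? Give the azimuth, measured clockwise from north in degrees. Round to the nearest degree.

Taking MW-1 as reference: MW-2−MW-1 = (140, -35, +3.34); MW-3−MW-1 = (60, 35, +0.34).
Determinant of the coordinate differences = 140·35 − 60·(-35) = 7000.
∂h/∂x = [(+3.34)·35 − (+0.34)·(-35)] / 7000 = +0.01840
∂h/∂y = [140·(+0.34) − 60·(+3.34)] / 7000 = -0.02183
Flow direction (−∇h) has components (-0.01840 E, +0.02183 N).
Azimuth = atan2(E, N) = atan2(-0.01840, +0.02183) = 319.9° ≈ 320°.

320°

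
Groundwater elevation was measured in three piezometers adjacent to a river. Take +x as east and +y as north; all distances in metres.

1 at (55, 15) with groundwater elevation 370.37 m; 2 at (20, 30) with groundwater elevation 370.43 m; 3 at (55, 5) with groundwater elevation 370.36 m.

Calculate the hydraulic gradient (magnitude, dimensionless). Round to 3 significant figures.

With h = a·x + b·y + c and 1 as origin, the differences give:
  (-35)·a + 15·b = +0.06
  0·a + (-10)·b = -0.01
Eliminate b (×(-10) and ×15, subtract): 350·a = -0.450 → a = ∂h/∂x = -0.001286
Back-substitute: b = ∂h/∂y = +0.0010000.
|∇h| = √(-0.001286² + 0.0010000²) = 0.001629

0.00163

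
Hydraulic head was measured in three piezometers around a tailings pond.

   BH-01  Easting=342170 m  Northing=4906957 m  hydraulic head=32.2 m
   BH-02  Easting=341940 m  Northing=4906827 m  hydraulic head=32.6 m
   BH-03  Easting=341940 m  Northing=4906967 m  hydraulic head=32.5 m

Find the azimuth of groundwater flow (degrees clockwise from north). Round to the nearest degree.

062°

Taking BH-01 as reference: BH-02−BH-01 = (-230, -130, +0.4); BH-03−BH-01 = (-230, 10, +0.3).
Determinant of the coordinate differences = (-230)·10 − (-230)·(-130) = -32200.
∂h/∂x = [(+0.4)·10 − (+0.3)·(-130)] / -32200 = -0.001335
∂h/∂y = [(-230)·(+0.3) − (-230)·(+0.4)] / -32200 = -0.0007143
Flow direction (−∇h) has components (+0.001335 E, +0.0007143 N).
Azimuth = atan2(E, N) = atan2(+0.001335, +0.0007143) = 61.9° ≈ 062°.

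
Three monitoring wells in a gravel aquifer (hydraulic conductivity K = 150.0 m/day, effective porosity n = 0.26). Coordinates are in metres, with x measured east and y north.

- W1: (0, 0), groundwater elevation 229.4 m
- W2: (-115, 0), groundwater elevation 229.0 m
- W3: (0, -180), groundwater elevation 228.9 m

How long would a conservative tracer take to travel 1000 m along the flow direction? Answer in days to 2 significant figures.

∂h/∂x = (229.0 − 229.4) / (-115 − 0) = +0.003478
∂h/∂y = (228.9 − 229.4) / (-180 − 0) = +0.002778
|∇h| = √(0.003478² + 0.002778²) = 0.004451
Seepage velocity v = K·i/n = 150.0 × 0.004451 / 0.26 = 2.568 m/day.
t = 1000 / 2.568 = 389.4 days.

390 days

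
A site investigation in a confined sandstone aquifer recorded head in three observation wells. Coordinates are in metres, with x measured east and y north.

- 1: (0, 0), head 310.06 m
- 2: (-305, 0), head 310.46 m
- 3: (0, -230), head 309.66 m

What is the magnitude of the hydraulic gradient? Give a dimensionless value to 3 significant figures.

0.00218

∂h/∂x = (310.46 − 310.06) / (-305 − 0) = -0.001311
∂h/∂y = (309.66 − 310.06) / (-230 − 0) = +0.001739
|∇h| = √(-0.001311² + 0.001739²) = 0.002178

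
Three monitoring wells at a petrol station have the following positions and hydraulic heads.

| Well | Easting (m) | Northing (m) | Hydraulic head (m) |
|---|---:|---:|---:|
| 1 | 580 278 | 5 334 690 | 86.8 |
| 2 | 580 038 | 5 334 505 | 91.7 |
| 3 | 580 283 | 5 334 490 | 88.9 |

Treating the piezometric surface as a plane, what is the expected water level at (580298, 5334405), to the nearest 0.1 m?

Differences from 1: to 2 (Δx, Δy, Δh) = (-240, -185, +4.9); to 3 = (5, -200, +2.1).
Solve a·Δx + b·Δy = Δh: det = (-240)·(-200) − 5·(-185) = 48925.
∂h/∂x = [(+4.9)·(-200) − (+2.1)·(-185)] / 48925 = -0.01209
∂h/∂y = [(-240)·(+2.1) − 5·(+4.9)] / 48925 = -0.01080
h(580298, 5334405) = 86.8 + (-0.01209)·(20) + (-0.01080)·(-285) = 86.8 -0.242 +3.079 = 89.637 m.

89.6 m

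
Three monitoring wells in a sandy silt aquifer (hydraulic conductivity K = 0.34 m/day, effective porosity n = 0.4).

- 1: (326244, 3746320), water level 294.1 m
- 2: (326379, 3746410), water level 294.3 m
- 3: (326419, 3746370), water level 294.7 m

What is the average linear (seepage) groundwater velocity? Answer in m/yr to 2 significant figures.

2.2 m/yr

Taking 1 as reference: 2−1 = (135, 90, +0.2); 3−1 = (175, 50, +0.6).
Solve a·Δx + b·Δy = Δh: det = 135·50 − 175·90 = -9000.
∂h/∂x = [(+0.2)·50 − (+0.6)·90] / -9000 = +0.004889
∂h/∂y = [135·(+0.6) − 175·(+0.2)] / -9000 = -0.005111
|∇h| = √(0.004889² + -0.005111²) = 0.007073
Seepage velocity v = K·i/n = 0.34 × 0.007073 / 0.4 = 0.006012 m/day = 2.196 m/yr.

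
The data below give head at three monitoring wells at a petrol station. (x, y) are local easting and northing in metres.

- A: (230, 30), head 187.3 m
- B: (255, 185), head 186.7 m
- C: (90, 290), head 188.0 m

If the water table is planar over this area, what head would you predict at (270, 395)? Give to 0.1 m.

186.1 m

Differences from A: to B (Δx, Δy, Δh) = (25, 155, -0.6); to C = (-140, 260, +0.7).
Determinant of the coordinate differences = 25·260 − (-140)·155 = 28200.
∂h/∂x = [(-0.6)·260 − (+0.7)·155] / 28200 = -0.009379
∂h/∂y = [25·(+0.7) − (-140)·(-0.6)] / 28200 = -0.002358
h(270, 395) = 187.3 + (-0.009379)·(40) + (-0.002358)·(365) = 187.3 -0.375 -0.861 = 186.064 m.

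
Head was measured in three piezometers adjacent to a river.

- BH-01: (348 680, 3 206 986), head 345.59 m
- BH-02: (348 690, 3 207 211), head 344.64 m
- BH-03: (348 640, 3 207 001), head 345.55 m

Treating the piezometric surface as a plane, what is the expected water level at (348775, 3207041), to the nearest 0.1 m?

345.3 m

Three-point gradient (reference BH-01): Δ to BH-02 = (10, 225, -0.95), Δ to BH-03 = (-40, 15, -0.04).
∂h/∂x = -0.0005738, ∂h/∂y = -0.004197 (det = 9150).
h(348775, 3207041) = 345.59 + (-0.0005738)·(95) + (-0.004197)·(55) = 345.59 -0.055 -0.231 = 345.305 m.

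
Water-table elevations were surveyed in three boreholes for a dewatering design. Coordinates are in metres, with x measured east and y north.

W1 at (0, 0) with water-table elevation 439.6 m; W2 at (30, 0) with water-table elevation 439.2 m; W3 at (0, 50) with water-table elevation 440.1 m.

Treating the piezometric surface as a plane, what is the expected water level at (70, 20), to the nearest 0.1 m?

∂h/∂x = (439.2 − 439.6) / (30 − 0) = -0.01333
∂h/∂y = (440.1 − 439.6) / (50 − 0) = +0.01000
h(70, 20) = 439.6 + (-0.01333)·(70) + (+0.01000)·(20) = 439.6 -0.933 +0.200 = 438.867 m.

438.9 m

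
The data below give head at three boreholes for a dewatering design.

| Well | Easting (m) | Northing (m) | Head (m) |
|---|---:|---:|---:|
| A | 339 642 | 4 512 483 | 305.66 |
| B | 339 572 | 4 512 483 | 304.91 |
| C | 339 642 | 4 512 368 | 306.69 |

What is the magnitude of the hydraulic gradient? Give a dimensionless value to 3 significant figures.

0.0140

∂h/∂x = (304.91 − 305.66) / (339572 − 339642) = +0.01071
∂h/∂y = (306.69 − 305.66) / (4512368 − 4512483) = -0.008957
|∇h| = √(0.01071² + -0.008957²) = 0.01396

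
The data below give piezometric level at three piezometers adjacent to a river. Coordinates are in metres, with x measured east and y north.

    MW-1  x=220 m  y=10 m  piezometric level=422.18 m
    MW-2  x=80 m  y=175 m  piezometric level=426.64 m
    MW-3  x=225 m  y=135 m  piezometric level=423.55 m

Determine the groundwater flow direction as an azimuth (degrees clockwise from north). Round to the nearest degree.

Three-point gradient (reference MW-1): Δ to MW-2 = (-140, 165, +4.46), Δ to MW-3 = (5, 125, +1.37).
∂h/∂x = -0.01809, ∂h/∂y = +0.01168 (det = -18325).
Flow direction (−∇h) has components (+0.01809 E, -0.01168 N).
Azimuth = atan2(E, N) = atan2(+0.01809, -0.01168) = 122.9° ≈ 123°.

123°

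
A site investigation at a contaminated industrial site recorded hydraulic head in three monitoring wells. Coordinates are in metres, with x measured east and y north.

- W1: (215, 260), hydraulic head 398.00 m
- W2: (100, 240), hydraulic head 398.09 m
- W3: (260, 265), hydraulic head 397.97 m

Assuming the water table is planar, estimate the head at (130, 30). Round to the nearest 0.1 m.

398.5 m

With h = a·x + b·y + c and W1 as origin, the differences give:
  (-115)·a + (-20)·b = +0.09
  45·a + 5·b = -0.03
Eliminate b (×5 and ×(-20), subtract): 325·a = -0.150 → a = ∂h/∂x = -0.0004615
Back-substitute: b = ∂h/∂y = -0.001846.
h(130, 30) = 398.00 + (-0.0004615)·(-85) + (-0.001846)·(-230) = 398.00 +0.039 +0.425 = 398.464 m.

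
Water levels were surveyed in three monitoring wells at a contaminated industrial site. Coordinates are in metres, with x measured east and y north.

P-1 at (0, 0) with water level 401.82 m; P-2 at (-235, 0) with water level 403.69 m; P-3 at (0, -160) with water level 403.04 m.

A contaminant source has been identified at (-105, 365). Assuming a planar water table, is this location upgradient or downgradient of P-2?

∂h/∂x = (403.69 − 401.82) / (-235 − 0) = -0.007957
∂h/∂y = (403.04 − 401.82) / (-160 − 0) = -0.007625
Head at (-105, 365) = 401.82 + (-0.007957)·(-105) + (-0.007625)·(365) = 399.87 m.
That is lower than the 403.69 m at P-2, so the point is downgradient.

downgradient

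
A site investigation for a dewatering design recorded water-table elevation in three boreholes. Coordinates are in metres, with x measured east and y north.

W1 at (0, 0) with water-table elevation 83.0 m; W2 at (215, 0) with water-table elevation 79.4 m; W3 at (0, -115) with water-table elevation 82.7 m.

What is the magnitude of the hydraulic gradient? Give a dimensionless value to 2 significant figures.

∂h/∂x = (79.4 − 83.0) / (215 − 0) = -0.01674
∂h/∂y = (82.7 − 83.0) / (-115 − 0) = +0.002609
|∇h| = √(-0.01674² + 0.002609²) = 0.01694

0.017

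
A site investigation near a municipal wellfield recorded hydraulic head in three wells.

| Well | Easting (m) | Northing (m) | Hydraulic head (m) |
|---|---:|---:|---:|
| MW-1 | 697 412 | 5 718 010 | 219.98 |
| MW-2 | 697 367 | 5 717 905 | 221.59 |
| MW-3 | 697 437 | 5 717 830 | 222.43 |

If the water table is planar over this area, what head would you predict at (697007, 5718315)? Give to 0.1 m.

216.9 m

Differences from MW-1: to MW-2 (Δx, Δy, Δh) = (-45, -105, +1.61); to MW-3 = (25, -180, +2.45).
Determinant of the coordinate differences = (-45)·(-180) − 25·(-105) = 10725.
∂h/∂x = [(+1.61)·(-180) − (+2.45)·(-105)] / 10725 = -0.003035
∂h/∂y = [(-45)·(+2.45) − 25·(+1.61)] / 10725 = -0.01403
h(697007, 5718315) = 219.98 + (-0.003035)·(-405) + (-0.01403)·(305) = 219.98 +1.229 -4.280 = 216.929 m.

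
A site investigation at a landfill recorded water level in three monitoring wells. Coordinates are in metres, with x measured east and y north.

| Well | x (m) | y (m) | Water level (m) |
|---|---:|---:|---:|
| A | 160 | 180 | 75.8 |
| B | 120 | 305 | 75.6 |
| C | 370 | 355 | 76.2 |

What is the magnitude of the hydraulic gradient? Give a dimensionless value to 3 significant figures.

0.00267

Three-point gradient (reference A): Δ to B = (-40, 125, -0.2), Δ to C = (210, 175, +0.4).
∂h/∂x = +0.002556, ∂h/∂y = -0.0007820 (det = -33250).
|∇h| = √(0.002556² + -0.0007820²) = 0.002673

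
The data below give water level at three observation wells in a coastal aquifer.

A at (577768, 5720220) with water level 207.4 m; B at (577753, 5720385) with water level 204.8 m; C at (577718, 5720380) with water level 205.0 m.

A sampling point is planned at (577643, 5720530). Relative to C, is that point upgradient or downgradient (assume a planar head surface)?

downgradient

Three-point gradient (reference A): Δ to B = (-15, 165, -2.6), Δ to C = (-50, 160, -2.4).
∂h/∂x = -0.003419, ∂h/∂y = -0.01607 (det = 5850).
Head at (577643, 5720530) = 207.4 + (-0.003419)·(-125) + (-0.01607)·(310) = 202.85 m.
That is lower than the 205.0 m at C, so the point is downgradient.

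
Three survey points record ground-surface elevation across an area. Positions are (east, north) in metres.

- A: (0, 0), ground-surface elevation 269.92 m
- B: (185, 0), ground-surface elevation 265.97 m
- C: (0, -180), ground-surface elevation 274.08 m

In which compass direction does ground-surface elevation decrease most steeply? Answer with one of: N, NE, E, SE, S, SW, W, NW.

∂z/∂x = (265.97 − 269.92) / (185 − 0) = -0.02135
∂z/∂y = (274.08 − 269.92) / (-180 − 0) = -0.02311
Steepest decrease is along −∇f = (+0.02135 E, +0.02311 N) → northeast.

NE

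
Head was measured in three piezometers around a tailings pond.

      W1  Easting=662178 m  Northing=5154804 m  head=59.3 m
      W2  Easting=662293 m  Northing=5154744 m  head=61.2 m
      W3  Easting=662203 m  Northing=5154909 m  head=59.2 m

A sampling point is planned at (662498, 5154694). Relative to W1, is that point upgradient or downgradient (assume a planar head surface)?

Three-point gradient (reference W1): Δ to W2 = (115, -60, +1.9), Δ to W3 = (25, 105, -0.1).
∂h/∂x = +0.01425, ∂h/∂y = -0.004346 (det = 13575).
Head at (662498, 5154694) = 59.3 + (+0.01425)·(320) + (-0.004346)·(-110) = 64.34 m.
That is higher than the 59.3 m at W1, so the point is upgradient.

upgradient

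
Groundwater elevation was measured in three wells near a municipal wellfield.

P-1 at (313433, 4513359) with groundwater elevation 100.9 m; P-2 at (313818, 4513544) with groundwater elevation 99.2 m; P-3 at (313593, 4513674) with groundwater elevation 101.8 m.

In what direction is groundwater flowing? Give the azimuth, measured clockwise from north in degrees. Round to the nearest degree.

131°

Taking P-1 as reference: P-2−P-1 = (385, 185, -1.7); P-3−P-1 = (160, 315, +0.9).
Solve a·Δx + b·Δy = Δh: det = 385·315 − 160·185 = 91675.
∂h/∂x = [(-1.7)·315 − (+0.9)·185] / 91675 = -0.007657
∂h/∂y = [385·(+0.9) − 160·(-1.7)] / 91675 = +0.006747
Flow direction (−∇h) has components (+0.007657 E, -0.006747 N).
Azimuth = atan2(E, N) = atan2(+0.007657, -0.006747) = 131.4° ≈ 131°.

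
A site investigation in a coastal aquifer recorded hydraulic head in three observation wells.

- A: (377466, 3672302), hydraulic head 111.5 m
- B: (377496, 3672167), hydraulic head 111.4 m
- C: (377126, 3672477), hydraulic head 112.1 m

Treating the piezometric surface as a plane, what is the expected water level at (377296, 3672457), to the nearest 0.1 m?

111.8 m

Three-point gradient (reference A): Δ to B = (30, -135, -0.1), Δ to C = (-340, 175, +0.6).
∂h/∂x = -0.001562, ∂h/∂y = +0.0003936 (det = -40650).
h(377296, 3672457) = 111.5 + (-0.001562)·(-170) + (+0.0003936)·(155) = 111.5 +0.266 +0.061 = 111.827 m.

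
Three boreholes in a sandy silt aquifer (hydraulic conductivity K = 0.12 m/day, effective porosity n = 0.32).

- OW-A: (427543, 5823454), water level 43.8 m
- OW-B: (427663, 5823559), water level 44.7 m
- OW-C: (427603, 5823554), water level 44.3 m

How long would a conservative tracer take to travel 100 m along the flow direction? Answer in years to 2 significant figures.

Taking OW-A as reference: OW-B−OW-A = (120, 105, +0.9); OW-C−OW-A = (60, 100, +0.5).
Solve a·Δx + b·Δy = Δh: det = 120·100 − 60·105 = 5700.
∂h/∂x = [(+0.9)·100 − (+0.5)·105] / 5700 = +0.006579
∂h/∂y = [120·(+0.5) − 60·(+0.9)] / 5700 = +0.001053
|∇h| = √(0.006579² + 0.001053²) = 0.006663
Seepage velocity v = K·i/n = 0.12 × 0.006663 / 0.32 = 0.002499 m/day.
t = 100 / 0.002499 = 4.002e+04 days = 110 years.

110 years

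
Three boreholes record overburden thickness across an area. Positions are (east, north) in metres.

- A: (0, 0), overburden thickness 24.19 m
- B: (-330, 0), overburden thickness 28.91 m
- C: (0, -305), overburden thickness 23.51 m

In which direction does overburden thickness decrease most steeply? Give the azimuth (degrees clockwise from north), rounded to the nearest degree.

∂d/∂x = (28.91 − 24.19) / (-330 − 0) = -0.01430
∂d/∂y = (23.51 − 24.19) / (-305 − 0) = +0.002230
Steepest decrease is along −∇f: components (+0.01430 E, -0.002230 N).
Azimuth = atan2(+0.01430, -0.002230) = 98.9° ≈ 099°.

099°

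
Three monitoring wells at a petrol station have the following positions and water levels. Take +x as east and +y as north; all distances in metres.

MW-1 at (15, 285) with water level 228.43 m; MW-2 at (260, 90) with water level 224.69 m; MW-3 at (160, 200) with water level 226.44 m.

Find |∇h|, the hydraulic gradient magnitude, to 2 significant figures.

0.012

Differences from MW-1: to MW-2 (Δx, Δy, Δh) = (245, -195, -3.74); to MW-3 = (145, -85, -1.99).
Solve a·Δx + b·Δy = Δh: det = 245·(-85) − 145·(-195) = 7450.
∂h/∂x = [(-3.74)·(-85) − (-1.99)·(-195)] / 7450 = -0.009416
∂h/∂y = [245·(-1.99) − 145·(-3.74)] / 7450 = +0.007349
|∇h| = √(-0.009416² + 0.007349²) = 0.01194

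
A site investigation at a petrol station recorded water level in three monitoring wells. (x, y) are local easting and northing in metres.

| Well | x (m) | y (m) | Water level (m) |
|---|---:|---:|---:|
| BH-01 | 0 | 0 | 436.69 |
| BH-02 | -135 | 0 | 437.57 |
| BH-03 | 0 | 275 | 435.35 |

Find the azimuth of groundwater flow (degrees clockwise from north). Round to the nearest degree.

053°

∂h/∂x = (437.57 − 436.69) / (-135 − 0) = -0.006519
∂h/∂y = (435.35 − 436.69) / (275 − 0) = -0.004873
Flow direction (−∇h) has components (+0.006519 E, +0.004873 N).
Azimuth = atan2(E, N) = atan2(+0.006519, +0.004873) = 53.2° ≈ 053°.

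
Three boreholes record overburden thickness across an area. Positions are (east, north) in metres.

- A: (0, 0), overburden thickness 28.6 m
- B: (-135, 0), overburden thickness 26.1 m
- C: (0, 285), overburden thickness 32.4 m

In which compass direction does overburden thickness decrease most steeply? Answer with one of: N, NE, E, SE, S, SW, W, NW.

SW

∂d/∂x = (26.1 − 28.6) / (-135 − 0) = +0.01852
∂d/∂y = (32.4 − 28.6) / (285 − 0) = +0.01333
Steepest decrease is along −∇f = (-0.01852 E, -0.01333 N) → southwest.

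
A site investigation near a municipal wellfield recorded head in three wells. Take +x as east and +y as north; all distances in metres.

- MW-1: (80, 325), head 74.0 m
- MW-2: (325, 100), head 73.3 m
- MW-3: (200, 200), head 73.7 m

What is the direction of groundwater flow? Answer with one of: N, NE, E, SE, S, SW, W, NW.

NE

With h = a·x + b·y + c and MW-1 as origin, the differences give:
  245·a + (-225)·b = -0.7
  120·a + (-125)·b = -0.3
Eliminate b (×(-125) and ×(-225), subtract): -3625·a = 20.00 → a = ∂h/∂x = -0.005517
Back-substitute: b = ∂h/∂y = -0.002897.
Flow = −∇h = (+0.005517 east, +0.002897 north), which points northeast.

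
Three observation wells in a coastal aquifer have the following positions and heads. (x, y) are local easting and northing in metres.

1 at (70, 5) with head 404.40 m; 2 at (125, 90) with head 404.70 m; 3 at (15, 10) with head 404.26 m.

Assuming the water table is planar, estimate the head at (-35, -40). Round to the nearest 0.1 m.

Differences from 1: to 2 (Δx, Δy, Δh) = (55, 85, +0.30); to 3 = (-55, 5, -0.14).
Determinant of the coordinate differences = 55·5 − (-55)·85 = 4950.
∂h/∂x = [(+0.30)·5 − (-0.14)·85] / 4950 = +0.002707
∂h/∂y = [55·(-0.14) − (-55)·(+0.30)] / 4950 = +0.001778
h(-35, -40) = 404.40 + (+0.002707)·(-105) + (+0.001778)·(-45) = 404.40 -0.284 -0.080 = 404.036 m.

404.0 m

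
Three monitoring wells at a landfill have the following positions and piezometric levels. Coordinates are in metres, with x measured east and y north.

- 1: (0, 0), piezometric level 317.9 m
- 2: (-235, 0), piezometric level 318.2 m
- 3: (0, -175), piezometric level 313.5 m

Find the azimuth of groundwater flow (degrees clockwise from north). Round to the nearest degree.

177°

∂h/∂x = (318.2 − 317.9) / (-235 − 0) = -0.001277
∂h/∂y = (313.5 − 317.9) / (-175 − 0) = +0.02514
Flow direction (−∇h) has components (+0.001277 E, -0.02514 N).
Azimuth = atan2(E, N) = atan2(+0.001277, -0.02514) = 177.1° ≈ 177°.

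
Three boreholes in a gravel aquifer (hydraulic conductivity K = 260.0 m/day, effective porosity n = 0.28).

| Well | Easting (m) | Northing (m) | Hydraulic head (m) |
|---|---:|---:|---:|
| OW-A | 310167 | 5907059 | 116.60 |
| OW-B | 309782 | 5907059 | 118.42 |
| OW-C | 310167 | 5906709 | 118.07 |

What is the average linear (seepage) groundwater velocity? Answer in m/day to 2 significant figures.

5.9 m/day

∂h/∂x = (118.42 − 116.60) / (309782 − 310167) = -0.004727
∂h/∂y = (118.07 − 116.60) / (5906709 − 5907059) = -0.004200
|∇h| = √(-0.004727² + -0.004200²) = 0.006323
Seepage velocity v = K·i/n = 260.0 × 0.006323 / 0.28 = 5.871 m/day.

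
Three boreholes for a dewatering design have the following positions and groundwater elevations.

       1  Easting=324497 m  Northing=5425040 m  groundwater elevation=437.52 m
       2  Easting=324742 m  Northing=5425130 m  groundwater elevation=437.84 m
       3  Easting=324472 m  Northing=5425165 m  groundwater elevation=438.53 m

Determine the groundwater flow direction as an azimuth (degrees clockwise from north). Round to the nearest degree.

169°

With h = a·x + b·y + c and 1 as origin, the differences give:
  245·a + 90·b = +0.32
  (-25)·a + 125·b = +1.01
Eliminate b (×125 and ×90, subtract): 32875·a = -50.900 → a = ∂h/∂x = -0.001548
Back-substitute: b = ∂h/∂y = +0.007770.
Flow direction (−∇h) has components (+0.001548 E, -0.007770 N).
Azimuth = atan2(E, N) = atan2(+0.001548, -0.007770) = 168.7° ≈ 169°.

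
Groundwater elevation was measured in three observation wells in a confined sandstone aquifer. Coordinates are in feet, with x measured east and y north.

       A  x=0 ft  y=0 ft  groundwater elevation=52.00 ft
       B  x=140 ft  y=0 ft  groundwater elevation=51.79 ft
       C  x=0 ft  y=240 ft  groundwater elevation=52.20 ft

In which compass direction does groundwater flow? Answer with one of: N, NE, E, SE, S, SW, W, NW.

∂h/∂x = (51.79 − 52.00) / (140 − 0) = -0.001500
∂h/∂y = (52.20 − 52.00) / (240 − 0) = +0.0008333
Flow = −∇h = (+0.001500 east, -0.0008333 north), which points southeast.

SE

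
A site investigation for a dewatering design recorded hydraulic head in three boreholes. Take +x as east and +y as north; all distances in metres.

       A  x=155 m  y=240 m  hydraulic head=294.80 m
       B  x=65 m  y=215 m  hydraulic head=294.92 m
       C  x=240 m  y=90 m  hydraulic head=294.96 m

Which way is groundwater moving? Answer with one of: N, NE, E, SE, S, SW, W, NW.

NE

Differences from A: to B (Δx, Δy, Δh) = (-90, -25, +0.12); to C = (85, -150, +0.16).
Determinant of the coordinate differences = (-90)·(-150) − 85·(-25) = 15625.
∂h/∂x = [(+0.12)·(-150) − (+0.16)·(-25)] / 15625 = -0.0008960
∂h/∂y = [(-90)·(+0.16) − 85·(+0.12)] / 15625 = -0.001574
Flow = −∇h = (+0.0008960 east, +0.001574 north), which points northeast.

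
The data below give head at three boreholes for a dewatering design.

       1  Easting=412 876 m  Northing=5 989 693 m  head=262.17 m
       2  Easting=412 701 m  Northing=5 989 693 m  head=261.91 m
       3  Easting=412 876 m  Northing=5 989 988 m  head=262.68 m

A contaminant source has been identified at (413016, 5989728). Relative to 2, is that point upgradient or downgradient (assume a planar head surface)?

∂h/∂x = (261.91 − 262.17) / (412701 − 412876) = +0.001486
∂h/∂y = (262.68 − 262.17) / (5989988 − 5989693) = +0.001729
Head at (413016, 5989728) = 262.17 + (+0.001486)·(140) + (+0.001729)·(35) = 262.44 m.
That is higher than the 261.91 m at 2, so the point is upgradient.

upgradient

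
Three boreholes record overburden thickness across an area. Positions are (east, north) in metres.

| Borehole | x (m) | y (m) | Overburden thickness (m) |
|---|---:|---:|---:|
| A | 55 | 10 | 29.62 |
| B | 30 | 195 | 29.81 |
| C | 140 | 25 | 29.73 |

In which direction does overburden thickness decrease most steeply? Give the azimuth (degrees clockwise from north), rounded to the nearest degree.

With d = a·x + b·y + c and A as origin, the differences give:
  (-25)·a + 185·b = +0.19
  85·a + 15·b = +0.11
Eliminate b (×15 and ×185, subtract): -16100·a = -17.500 → a = ∂d/∂x = +0.001087
Back-substitute: b = ∂d/∂y = +0.001174.
Steepest decrease is along −∇f: components (-0.001087 E, -0.001174 N).
Azimuth = atan2(-0.001087, -0.001174) = 222.8° ≈ 223°.

223°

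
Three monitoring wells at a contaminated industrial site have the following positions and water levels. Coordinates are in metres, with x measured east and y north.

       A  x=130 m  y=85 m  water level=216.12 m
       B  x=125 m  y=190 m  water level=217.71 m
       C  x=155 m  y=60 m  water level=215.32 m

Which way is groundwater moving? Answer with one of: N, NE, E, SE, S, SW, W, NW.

SE

With h = a·x + b·y + c and A as origin, the differences give:
  (-5)·a + 105·b = +1.59
  25·a + (-25)·b = -0.80
Eliminate b (×(-25) and ×105, subtract): -2500·a = 44.250 → a = ∂h/∂x = -0.01770
Back-substitute: b = ∂h/∂y = +0.01430.
Flow = −∇h = (+0.01770 east, -0.01430 north), which points southeast.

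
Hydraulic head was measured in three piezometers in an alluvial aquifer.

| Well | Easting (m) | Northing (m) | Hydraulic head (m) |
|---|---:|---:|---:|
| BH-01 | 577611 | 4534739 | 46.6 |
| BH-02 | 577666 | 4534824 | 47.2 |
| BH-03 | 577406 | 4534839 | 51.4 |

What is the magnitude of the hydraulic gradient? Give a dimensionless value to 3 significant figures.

Taking BH-01 as reference: BH-02−BH-01 = (55, 85, +0.6); BH-03−BH-01 = (-205, 100, +4.8).
Solve a·Δx + b·Δy = Δh: det = 55·100 − (-205)·85 = 22925.
∂h/∂x = [(+0.6)·100 − (+4.8)·85] / 22925 = -0.01518
∂h/∂y = [55·(+4.8) − (-205)·(+0.6)] / 22925 = +0.01688
|∇h| = √(-0.01518² + 0.01688²) = 0.0227

0.0227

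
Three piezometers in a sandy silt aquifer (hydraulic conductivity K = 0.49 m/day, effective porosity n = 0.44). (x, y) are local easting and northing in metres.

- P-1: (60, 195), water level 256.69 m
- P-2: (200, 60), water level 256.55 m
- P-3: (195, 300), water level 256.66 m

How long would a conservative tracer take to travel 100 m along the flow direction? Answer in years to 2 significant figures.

Taking P-1 as reference: P-2−P-1 = (140, -135, -0.14); P-3−P-1 = (135, 105, -0.03).
Solve a·Δx + b·Δy = Δh: det = 140·105 − 135·(-135) = 32925.
∂h/∂x = [(-0.14)·105 − (-0.03)·(-135)] / 32925 = -0.0005695
∂h/∂y = [140·(-0.03) − 135·(-0.14)] / 32925 = +0.0004465
|∇h| = √(-0.0005695² + 0.0004465²) = 0.0007237
Seepage velocity v = K·i/n = 0.49 × 0.0007237 / 0.44 = 0.0008059 m/day.
t = 100 / 0.0008059 = 1.241e+05 days = 340 years.

340 years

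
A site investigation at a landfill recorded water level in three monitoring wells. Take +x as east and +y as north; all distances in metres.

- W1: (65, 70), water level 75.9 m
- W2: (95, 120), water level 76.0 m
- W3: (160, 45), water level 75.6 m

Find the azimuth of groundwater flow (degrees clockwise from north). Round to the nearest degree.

146°

Taking W1 as reference: W2−W1 = (30, 50, +0.1); W3−W1 = (95, -25, -0.3).
Solve a·Δx + b·Δy = Δh: det = 30·(-25) − 95·50 = -5500.
∂h/∂x = [(+0.1)·(-25) − (-0.3)·50] / -5500 = -0.002273
∂h/∂y = [30·(-0.3) − 95·(+0.1)] / -5500 = +0.003364
Flow direction (−∇h) has components (+0.002273 E, -0.003364 N).
Azimuth = atan2(E, N) = atan2(+0.002273, -0.003364) = 146.0° ≈ 146°.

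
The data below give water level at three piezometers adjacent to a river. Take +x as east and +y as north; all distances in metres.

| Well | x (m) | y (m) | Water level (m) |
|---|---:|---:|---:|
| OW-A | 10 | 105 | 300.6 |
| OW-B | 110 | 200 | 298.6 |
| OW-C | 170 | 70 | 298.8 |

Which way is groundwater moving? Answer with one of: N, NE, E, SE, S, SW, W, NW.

With h = a·x + b·y + c and OW-A as origin, the differences give:
  100·a + 95·b = -2.0
  160·a + (-35)·b = -1.8
Eliminate b (×(-35) and ×95, subtract): -18700·a = 241.00 → a = ∂h/∂x = -0.01289
Back-substitute: b = ∂h/∂y = -0.007487.
Flow = −∇h = (+0.01289 east, +0.007487 north), which points northeast.

NE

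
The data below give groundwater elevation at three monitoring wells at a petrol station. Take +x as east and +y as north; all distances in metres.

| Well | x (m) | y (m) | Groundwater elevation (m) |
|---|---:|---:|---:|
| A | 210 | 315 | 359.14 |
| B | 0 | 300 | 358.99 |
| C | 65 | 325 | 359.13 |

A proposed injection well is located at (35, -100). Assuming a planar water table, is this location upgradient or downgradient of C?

With h = a·x + b·y + c and A as origin, the differences give:
  (-210)·a + (-15)·b = -0.15
  (-145)·a + 10·b = -0.01
Eliminate b (×10 and ×(-15), subtract): -4275·a = -1.650 → a = ∂h/∂x = +0.0003860
Back-substitute: b = ∂h/∂y = +0.004596.
Head at (35, -100) = 359.14 + (+0.0003860)·(-175) + (+0.004596)·(-415) = 357.16 m.
That is lower than the 359.13 m at C, so the point is downgradient.

downgradient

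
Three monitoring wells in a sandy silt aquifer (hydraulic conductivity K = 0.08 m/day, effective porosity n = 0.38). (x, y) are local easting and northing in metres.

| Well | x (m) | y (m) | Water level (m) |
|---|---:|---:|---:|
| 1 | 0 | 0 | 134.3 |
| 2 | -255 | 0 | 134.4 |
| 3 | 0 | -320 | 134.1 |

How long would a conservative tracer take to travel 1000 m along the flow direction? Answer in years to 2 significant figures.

∂h/∂x = (134.4 − 134.3) / (-255 − 0) = -0.0003922
∂h/∂y = (134.1 − 134.3) / (-320 − 0) = +0.0006250
|∇h| = √(-0.0003922² + 0.0006250²) = 0.0007379
Seepage velocity v = K·i/n = 0.08 × 0.0007379 / 0.38 = 0.0001553 m/day.
t = 1000 / 0.0001553 = 6.439e+06 days = 1.76e+04 years.

18000 years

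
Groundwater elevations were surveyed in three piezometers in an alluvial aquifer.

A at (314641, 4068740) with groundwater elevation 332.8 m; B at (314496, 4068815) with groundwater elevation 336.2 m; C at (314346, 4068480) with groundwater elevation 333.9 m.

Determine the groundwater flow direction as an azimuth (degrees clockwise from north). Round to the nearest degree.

131°

Taking A as reference: B−A = (-145, 75, +3.4); C−A = (-295, -260, +1.1).
Solve a·Δx + b·Δy = Δh: det = (-145)·(-260) − (-295)·75 = 59825.
∂h/∂x = [(+3.4)·(-260) − (+1.1)·75] / 59825 = -0.01616
∂h/∂y = [(-145)·(+1.1) − (-295)·(+3.4)] / 59825 = +0.01410
Flow direction (−∇h) has components (+0.01616 E, -0.01410 N).
Azimuth = atan2(E, N) = atan2(+0.01616, -0.01410) = 131.1° ≈ 131°.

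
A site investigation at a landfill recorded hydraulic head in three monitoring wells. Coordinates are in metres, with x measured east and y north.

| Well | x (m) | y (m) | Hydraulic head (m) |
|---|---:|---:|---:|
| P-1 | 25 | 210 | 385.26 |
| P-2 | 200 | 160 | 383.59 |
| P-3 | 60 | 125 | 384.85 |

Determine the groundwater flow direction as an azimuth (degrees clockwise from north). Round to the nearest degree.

Taking P-1 as reference: P-2−P-1 = (175, -50, -1.67); P-3−P-1 = (35, -85, -0.41).
Determinant of the coordinate differences = 175·(-85) − 35·(-50) = -13125.
∂h/∂x = [(-1.67)·(-85) − (-0.41)·(-50)] / -13125 = -0.009253
∂h/∂y = [175·(-0.41) − 35·(-1.67)] / -13125 = +0.001013
Flow direction (−∇h) has components (+0.009253 E, -0.001013 N).
Azimuth = atan2(E, N) = atan2(+0.009253, -0.001013) = 96.2° ≈ 096°.

096°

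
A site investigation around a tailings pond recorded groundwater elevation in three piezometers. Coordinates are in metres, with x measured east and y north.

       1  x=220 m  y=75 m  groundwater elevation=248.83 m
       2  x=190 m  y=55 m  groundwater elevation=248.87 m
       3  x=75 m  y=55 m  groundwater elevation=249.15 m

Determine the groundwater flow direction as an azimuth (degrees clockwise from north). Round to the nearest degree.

With h = a·x + b·y + c and 1 as origin, the differences give:
  (-30)·a + (-20)·b = +0.04
  (-145)·a + (-20)·b = +0.32
Eliminate b (×(-20) and ×(-20), subtract): -2300·a = 5.600 → a = ∂h/∂x = -0.002435
Back-substitute: b = ∂h/∂y = +0.001652.
Flow direction (−∇h) has components (+0.002435 E, -0.001652 N).
Azimuth = atan2(E, N) = atan2(+0.002435, -0.001652) = 124.2° ≈ 124°.

124°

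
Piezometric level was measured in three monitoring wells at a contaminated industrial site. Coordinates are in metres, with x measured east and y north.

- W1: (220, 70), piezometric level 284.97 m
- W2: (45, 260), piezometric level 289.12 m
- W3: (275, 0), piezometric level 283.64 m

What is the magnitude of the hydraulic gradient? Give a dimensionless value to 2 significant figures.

0.021

Differences from W1: to W2 (Δx, Δy, Δh) = (-175, 190, +4.15); to W3 = (55, -70, -1.33).
Determinant of the coordinate differences = (-175)·(-70) − 55·190 = 1800.
∂h/∂x = [(+4.15)·(-70) − (-1.33)·190] / 1800 = -0.02100
∂h/∂y = [(-175)·(-1.33) − 55·(+4.15)] / 1800 = +0.002500
|∇h| = √(-0.02100² + 0.002500²) = 0.02115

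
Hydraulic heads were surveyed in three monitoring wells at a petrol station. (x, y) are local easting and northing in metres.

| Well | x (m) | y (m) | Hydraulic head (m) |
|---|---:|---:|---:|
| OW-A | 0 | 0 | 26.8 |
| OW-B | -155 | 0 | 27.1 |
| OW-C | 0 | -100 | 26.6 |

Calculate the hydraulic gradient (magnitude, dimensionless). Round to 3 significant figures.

∂h/∂x = (27.1 − 26.8) / (-155 − 0) = -0.001935
∂h/∂y = (26.6 − 26.8) / (-100 − 0) = +0.002000
|∇h| = √(-0.001935² + 0.002000²) = 0.002783

0.00278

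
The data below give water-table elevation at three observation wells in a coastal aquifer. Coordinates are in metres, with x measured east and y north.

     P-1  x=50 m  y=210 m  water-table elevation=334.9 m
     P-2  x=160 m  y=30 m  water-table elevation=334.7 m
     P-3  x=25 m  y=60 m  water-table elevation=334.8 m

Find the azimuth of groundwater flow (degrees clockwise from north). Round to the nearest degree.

With h = a·x + b·y + c and P-1 as origin, the differences give:
  110·a + (-180)·b = -0.2
  (-25)·a + (-150)·b = -0.1
Eliminate b (×(-150) and ×(-180), subtract): -21000·a = 12.00 → a = ∂h/∂x = -0.0005714
Back-substitute: b = ∂h/∂y = +0.0007619.
Flow direction (−∇h) has components (+0.0005714 E, -0.0007619 N).
Azimuth = atan2(E, N) = atan2(+0.0005714, -0.0007619) = 143.1° ≈ 143°.

143°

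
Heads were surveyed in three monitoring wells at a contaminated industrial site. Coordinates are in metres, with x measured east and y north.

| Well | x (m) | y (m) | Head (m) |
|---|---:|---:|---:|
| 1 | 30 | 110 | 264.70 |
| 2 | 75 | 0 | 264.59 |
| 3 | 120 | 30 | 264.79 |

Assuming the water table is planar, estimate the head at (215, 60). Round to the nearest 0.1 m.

With h = a·x + b·y + c and 1 as origin, the differences give:
  45·a + (-110)·b = -0.11
  90·a + (-80)·b = +0.09
Eliminate b (×(-80) and ×(-110), subtract): 6300·a = 18.700 → a = ∂h/∂x = +0.002968
Back-substitute: b = ∂h/∂y = +0.002214.
h(215, 60) = 264.70 + (+0.002968)·(185) + (+0.002214)·(-50) = 264.70 +0.549 -0.111 = 265.138 m.

265.1 m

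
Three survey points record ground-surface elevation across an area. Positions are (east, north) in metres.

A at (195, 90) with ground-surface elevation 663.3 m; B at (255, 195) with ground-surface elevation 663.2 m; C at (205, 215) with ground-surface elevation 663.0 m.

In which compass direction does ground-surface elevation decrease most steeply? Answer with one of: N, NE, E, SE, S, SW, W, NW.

Differences from A: to B (Δx, Δy, Δh) = (60, 105, -0.1); to C = (10, 125, -0.3).
Solve a·Δx + b·Δy = Δz: det = 60·125 − 10·105 = 6450.
∂z/∂x = [(-0.1)·125 − (-0.3)·105] / 6450 = +0.002946
∂z/∂y = [60·(-0.3) − 10·(-0.1)] / 6450 = -0.002636
Steepest decrease is along −∇f = (-0.002946 E, +0.002636 N) → northwest.

NW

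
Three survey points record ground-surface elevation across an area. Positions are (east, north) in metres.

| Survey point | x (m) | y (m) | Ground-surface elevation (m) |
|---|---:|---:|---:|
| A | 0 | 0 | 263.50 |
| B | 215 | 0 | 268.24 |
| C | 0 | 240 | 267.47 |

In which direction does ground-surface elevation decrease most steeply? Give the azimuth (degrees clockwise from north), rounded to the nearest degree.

233°

∂z/∂x = (268.24 − 263.50) / (215 − 0) = +0.02205
∂z/∂y = (267.47 − 263.50) / (240 − 0) = +0.01654
Steepest decrease is along −∇f: components (-0.02205 E, -0.01654 N).
Azimuth = atan2(-0.02205, -0.01654) = 233.1° ≈ 233°.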